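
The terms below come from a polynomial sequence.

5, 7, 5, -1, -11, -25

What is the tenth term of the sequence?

-121

First differences: 2, -2, -6, -10, -14
Second differences: -4, -4, -4, -4
Second differences constant at -4.
-14 − 4 = -18;  -25 − 18 = -43
-18 − 4 = -22;  -43 − 22 = -65
-22 − 4 = -26;  -65 − 26 = -91
-26 − 4 = -30;  -91 − 30 = -121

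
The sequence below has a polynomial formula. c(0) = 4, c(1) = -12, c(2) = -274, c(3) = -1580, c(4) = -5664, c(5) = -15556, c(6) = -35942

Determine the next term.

-73524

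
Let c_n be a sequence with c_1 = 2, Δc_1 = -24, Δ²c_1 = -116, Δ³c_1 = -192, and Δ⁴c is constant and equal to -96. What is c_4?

Build the table forward from the leading diagonal:
Fourth differences: -96  -96  -96  -96
Third differences: -192  -288  -384  -480
Second differences: -116  -308  -596  -980
First differences: -24  -140  -448  -1044
c: 2  -22  -162  -610

-610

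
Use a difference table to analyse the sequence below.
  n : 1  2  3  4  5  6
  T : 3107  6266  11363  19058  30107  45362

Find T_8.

First differences: 3159 , 5097 , 7695 , 11049 , 15255
Second differences: 1938 , 2598 , 3354 , 4206
Third differences: 660 , 756 , 852
Fourth differences: 96 , 96
Fourth differences constant at 96.
852 + 96 = 948;  4206 + 948 = 5154;  15255 + 5154 = 20409;  45362 + 20409 = 65771
948 + 96 = 1044;  5154 + 1044 = 6198;  20409 + 6198 = 26607;  65771 + 26607 = 92378

92378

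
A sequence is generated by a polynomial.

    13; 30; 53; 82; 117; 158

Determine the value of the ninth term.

317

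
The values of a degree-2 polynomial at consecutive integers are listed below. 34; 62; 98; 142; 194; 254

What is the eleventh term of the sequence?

674

28  36  44  52  60
8  8  8  8
Constant second difference = 8, so extend:
60 + 8 = 68;  254 + 68 = 322
68 + 8 = 76;  322 + 76 = 398
76 + 8 = 84;  398 + 84 = 482
84 + 8 = 92;  482 + 92 = 574
92 + 8 = 100;  574 + 100 = 674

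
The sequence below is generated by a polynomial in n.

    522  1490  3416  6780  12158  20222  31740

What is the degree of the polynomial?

First differences: 968, 1926, 3364, 5378, 8064, 11518
Second differences: 958, 1438, 2014, 2686, 3454
Third differences: 480, 576, 672, 768
Fourth differences: 96, 96, 96
The fourth differences are constant, so the polynomial has degree 4.

4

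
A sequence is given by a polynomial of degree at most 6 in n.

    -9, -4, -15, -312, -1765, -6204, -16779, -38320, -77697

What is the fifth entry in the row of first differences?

-4439

First differences: 5, -11, -297, -1453, -4439, -10575, -21541, -39377
Second differences: -16, -286, -1156, -2986, -6136, -10966, -17836
Third differences: -270, -870, -1830, -3150, -4830, -6870
Fourth differences: -600, -960, -1320, -1680, -2040
Fifth differences: -360, -360, -360, -360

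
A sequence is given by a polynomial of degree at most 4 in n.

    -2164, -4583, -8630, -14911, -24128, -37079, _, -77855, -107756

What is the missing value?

Using the first 6 terms:
First differences: -2419  -4047  -6281  -9217  -12951
Second differences: -1628  -2234  -2936  -3734
Third differences: -606  -702  -798
Fourth differences: -96  -96
Constant fourth difference = -96.
Extend forward: -798 − 96 = -894;  -3734 − 894 = -4628;  -12951 − 4628 = -17579;  -37079 − 17579 = -54658

-54658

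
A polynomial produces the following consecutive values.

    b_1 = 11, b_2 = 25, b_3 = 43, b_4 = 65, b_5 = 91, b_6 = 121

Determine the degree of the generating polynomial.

2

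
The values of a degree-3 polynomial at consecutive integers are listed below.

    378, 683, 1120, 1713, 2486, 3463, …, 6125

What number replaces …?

Using the first 6 terms:
First differences: 305, 437, 593, 773, 977
Second differences: 132, 156, 180, 204
Third differences: 24, 24, 24
Constant third difference = 24.
Extend forward: 204 + 24 = 228;  977 + 228 = 1205;  3463 + 1205 = 4668

4668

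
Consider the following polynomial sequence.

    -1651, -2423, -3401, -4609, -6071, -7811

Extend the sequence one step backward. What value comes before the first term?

D1: -772  -978  -1208  -1462  -1740
D2: -206  -230  -254  -278
D3: -24  -24  -24
The third differences are constant at -24.
Work back: -206 + 24 = -182;  -772 + 182 = -590;  -1651 + 590 = -1061

-1061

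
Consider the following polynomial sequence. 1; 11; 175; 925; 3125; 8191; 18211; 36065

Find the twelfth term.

First differences: 10, 164, 750, 2200, 5066, 10020, 17854
Second differences: 154, 586, 1450, 2866, 4954, 7834
Third differences: 432, 864, 1416, 2088, 2880
Fourth differences: 432, 552, 672, 792
Fifth differences: 120, 120, 120
Constant fifth difference = 120, so extend:
792 + 120 = 912;  2880 + 912 = 3792;  7834 + 3792 = 11626;  17854 + 11626 = 29480;  36065 + 29480 = 65545
912 + 120 = 1032;  3792 + 1032 = 4824;  11626 + 4824 = 16450;  29480 + 16450 = 45930;  65545 + 45930 = 111475
1032 + 120 = 1152;  4824 + 1152 = 5976;  16450 + 5976 = 22426;  45930 + 22426 = 68356;  111475 + 68356 = 179831
1152 + 120 = 1272;  5976 + 1272 = 7248;  22426 + 7248 = 29674;  68356 + 29674 = 98030;  179831 + 98030 = 277861

277861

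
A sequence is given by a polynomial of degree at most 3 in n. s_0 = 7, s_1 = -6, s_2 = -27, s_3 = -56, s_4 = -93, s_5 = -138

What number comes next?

-191

Δ: -13 , -21 , -29 , -37 , -45
Δ²: -8 , -8 , -8 , -8
Constant second difference = -8, so extend:
-45 − 8 = -53;  -138 − 53 = -191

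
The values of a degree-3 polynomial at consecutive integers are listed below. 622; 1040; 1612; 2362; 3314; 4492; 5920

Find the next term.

7622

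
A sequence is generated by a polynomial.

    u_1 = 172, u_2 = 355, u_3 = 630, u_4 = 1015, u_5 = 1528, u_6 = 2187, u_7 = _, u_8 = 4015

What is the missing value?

3010

Using the first 6 terms:
183  275  385  513  659
92  110  128  146
18  18  18
Constant third difference = 18.
Extend forward: 146 + 18 = 164;  659 + 164 = 823;  2187 + 823 = 3010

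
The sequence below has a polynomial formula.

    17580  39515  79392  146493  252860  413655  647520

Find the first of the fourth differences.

Δ: 21935, 39877, 67101, 106367, 160795, 233865
Δ²: 17942, 27224, 39266, 54428, 73070
Δ³: 9282, 12042, 15162, 18642
Δ⁴: 2760, 3120, 3480
Δ⁵: 360, 360

2760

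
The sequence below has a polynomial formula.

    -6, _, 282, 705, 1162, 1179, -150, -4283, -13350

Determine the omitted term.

55

Using the last 7 terms:
423  457  17  -1329  -4133  -9067
34  -440  -1346  -2804  -4934
-474  -906  -1458  -2130
-432  -552  -672
-120  -120
Constant fifth difference = -120.
Extend backward: -432 + 120 = -312;  -474 + 312 = -162;  34 + 162 = 196;  423 − 196 = 227;  282 − 227 = 55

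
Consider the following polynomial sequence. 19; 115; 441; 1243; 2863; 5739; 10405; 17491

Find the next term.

27723

96 , 326 , 802 , 1620 , 2876 , 4666 , 7086
230 , 476 , 818 , 1256 , 1790 , 2420
246 , 342 , 438 , 534 , 630
96 , 96 , 96 , 96
Constant fourth difference = 96, so extend:
630 + 96 = 726;  2420 + 726 = 3146;  7086 + 3146 = 10232;  17491 + 10232 = 27723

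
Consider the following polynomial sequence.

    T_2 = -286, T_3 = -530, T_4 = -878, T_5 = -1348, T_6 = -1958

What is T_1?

Δ: -244, -348, -470, -610
Δ²: -104, -122, -140
Δ³: -18, -18
The third differences are constant at -18.
Work back: -104 + 18 = -86;  -244 + 86 = -158;  -286 + 158 = -128

-128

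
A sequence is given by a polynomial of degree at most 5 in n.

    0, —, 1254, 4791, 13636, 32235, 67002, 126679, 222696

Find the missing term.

Using the last 7 terms:
First differences: 3537  8845  18599  34767  59677  96017
Second differences: 5308  9754  16168  24910  36340
Third differences: 4446  6414  8742  11430
Fourth differences: 1968  2328  2688
Fifth differences: 360  360
Constant fifth difference = 360.
Extend backward: 1968 − 360 = 1608;  4446 − 1608 = 2838;  5308 − 2838 = 2470;  3537 − 2470 = 1067;  1254 − 1067 = 187

187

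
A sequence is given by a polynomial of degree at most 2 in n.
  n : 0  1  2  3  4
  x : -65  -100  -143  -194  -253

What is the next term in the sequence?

-320

Δ: -35, -43, -51, -59
Δ²: -8, -8, -8
Constant second difference = -8, so extend:
-59 − 8 = -67;  -253 − 67 = -320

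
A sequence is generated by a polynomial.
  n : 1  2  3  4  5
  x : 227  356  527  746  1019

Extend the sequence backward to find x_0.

134

D1: 129  171  219  273
D2: 42  48  54
D3: 6  6
The third differences are constant at 6.
Work back: 42 − 6 = 36;  129 − 36 = 93;  227 − 93 = 134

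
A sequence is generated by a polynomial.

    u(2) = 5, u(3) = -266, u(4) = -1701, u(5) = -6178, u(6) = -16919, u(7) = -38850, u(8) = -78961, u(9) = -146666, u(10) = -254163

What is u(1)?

-271, -1435, -4477, -10741, -21931, -40111, -67705, -107497
-1164, -3042, -6264, -11190, -18180, -27594, -39792
-1878, -3222, -4926, -6990, -9414, -12198
-1344, -1704, -2064, -2424, -2784
-360, -360, -360, -360
The fifth differences are constant at -360.
Work back: -1344 + 360 = -984;  -1878 + 984 = -894;  -1164 + 894 = -270;  -271 + 270 = -1;  5 + 1 = 6

6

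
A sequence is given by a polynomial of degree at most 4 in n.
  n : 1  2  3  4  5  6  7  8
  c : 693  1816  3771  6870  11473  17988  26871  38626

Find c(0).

138

1123  1955  3099  4603  6515  8883  11755
832  1144  1504  1912  2368  2872
312  360  408  456  504
48  48  48  48
The fourth differences are constant at 48.
Work back: 312 − 48 = 264;  832 − 264 = 568;  1123 − 568 = 555;  693 − 555 = 138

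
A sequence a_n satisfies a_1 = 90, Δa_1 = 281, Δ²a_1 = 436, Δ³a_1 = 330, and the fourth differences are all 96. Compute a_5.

5246

Build the table forward from the leading diagonal:
Δ⁴: 96, 96, 96, 96, 96
Δ³: 330, 426, 522, 618, 714
Δ²: 436, 766, 1192, 1714, 2332
Δ: 281, 717, 1483, 2675, 4389
a: 90, 371, 1088, 2571, 5246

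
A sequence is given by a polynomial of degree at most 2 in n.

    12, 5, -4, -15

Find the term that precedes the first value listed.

17

Δ: -7, -9, -11
Δ²: -2, -2
The second differences are constant at -2.
Work back: -7 + 2 = -5;  12 + 5 = 17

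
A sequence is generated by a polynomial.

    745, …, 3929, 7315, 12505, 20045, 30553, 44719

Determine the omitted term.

1873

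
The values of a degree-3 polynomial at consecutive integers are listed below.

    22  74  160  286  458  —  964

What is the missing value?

Using the first 5 terms:
First differences: 52, 86, 126, 172
Second differences: 34, 40, 46
Third differences: 6, 6
Constant third difference = 6.
Extend forward: 46 + 6 = 52;  172 + 52 = 224;  458 + 224 = 682

682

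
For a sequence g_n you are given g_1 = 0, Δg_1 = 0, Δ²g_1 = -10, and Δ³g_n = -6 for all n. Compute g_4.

Build the table forward from the leading diagonal:
D3: -6  -6  -6  -6
D2: -10  -16  -22  -28
D1: 0  -10  -26  -48
g: 0  0  -10  -36

-36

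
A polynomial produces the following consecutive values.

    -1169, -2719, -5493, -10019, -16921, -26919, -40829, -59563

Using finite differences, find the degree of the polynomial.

4

First differences: -1550, -2774, -4526, -6902, -9998, -13910, -18734
Second differences: -1224, -1752, -2376, -3096, -3912, -4824
Third differences: -528, -624, -720, -816, -912
Fourth differences: -96, -96, -96, -96
The fourth differences are constant, so the polynomial has degree 4.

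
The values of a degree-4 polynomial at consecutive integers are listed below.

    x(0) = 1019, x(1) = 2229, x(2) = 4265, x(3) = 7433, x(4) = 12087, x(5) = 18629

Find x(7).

39225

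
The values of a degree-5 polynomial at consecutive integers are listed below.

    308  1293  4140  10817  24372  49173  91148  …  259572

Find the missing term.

158025

Using the first 7 terms:
D1: 985  2847  6677  13555  24801  41975
D2: 1862  3830  6878  11246  17174
D3: 1968  3048  4368  5928
D4: 1080  1320  1560
D5: 240  240
Constant fifth difference = 240.
Extend forward: 1560 + 240 = 1800;  5928 + 1800 = 7728;  17174 + 7728 = 24902;  41975 + 24902 = 66877;  91148 + 66877 = 158025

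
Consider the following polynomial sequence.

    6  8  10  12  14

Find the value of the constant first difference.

2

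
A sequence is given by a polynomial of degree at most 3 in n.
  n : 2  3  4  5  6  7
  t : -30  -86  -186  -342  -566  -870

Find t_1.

-6

D1: -56  -100  -156  -224  -304
D2: -44  -56  -68  -80
D3: -12  -12  -12
The third differences are constant at -12.
Work back: -44 + 12 = -32;  -56 + 32 = -24;  -30 + 24 = -6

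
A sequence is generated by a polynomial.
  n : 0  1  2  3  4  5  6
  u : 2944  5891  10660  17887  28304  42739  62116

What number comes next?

Δ: 2947, 4769, 7227, 10417, 14435, 19377
Δ²: 1822, 2458, 3190, 4018, 4942
Δ³: 636, 732, 828, 924
Δ⁴: 96, 96, 96
The fourth differences are constant (96).
924 + 96 = 1020;  4942 + 1020 = 5962;  19377 + 5962 = 25339;  62116 + 25339 = 87455

87455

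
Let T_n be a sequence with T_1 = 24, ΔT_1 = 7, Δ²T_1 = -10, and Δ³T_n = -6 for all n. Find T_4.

9

Build the table forward from the leading diagonal:
Δ³: -6  -6  -6  -6
Δ²: -10  -16  -22  -28
Δ: 7  -3  -19  -41
T: 24  31  28  9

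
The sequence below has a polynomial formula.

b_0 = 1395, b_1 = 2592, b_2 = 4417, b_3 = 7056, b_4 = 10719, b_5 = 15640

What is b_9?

53424

First differences: 1197  1825  2639  3663  4921
Second differences: 628  814  1024  1258
Third differences: 186  210  234
Fourth differences: 24  24
Fourth differences constant at 24.
234 + 24 = 258;  1258 + 258 = 1516;  4921 + 1516 = 6437;  15640 + 6437 = 22077
258 + 24 = 282;  1516 + 282 = 1798;  6437 + 1798 = 8235;  22077 + 8235 = 30312
282 + 24 = 306;  1798 + 306 = 2104;  8235 + 2104 = 10339;  30312 + 10339 = 40651
306 + 24 = 330;  2104 + 330 = 2434;  10339 + 2434 = 12773;  40651 + 12773 = 53424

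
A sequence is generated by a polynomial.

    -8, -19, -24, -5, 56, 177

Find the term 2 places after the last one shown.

D1: -11 , -5 , 19 , 61 , 121
D2: 6 , 24 , 42 , 60
D3: 18 , 18 , 18
Constant third difference = 18, so extend:
60 + 18 = 78;  121 + 78 = 199;  177 + 199 = 376
78 + 18 = 96;  199 + 96 = 295;  376 + 295 = 671

671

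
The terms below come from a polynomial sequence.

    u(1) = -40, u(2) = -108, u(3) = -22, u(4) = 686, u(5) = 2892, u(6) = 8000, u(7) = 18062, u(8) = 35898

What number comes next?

Δ: -68, 86, 708, 2206, 5108, 10062, 17836
Δ²: 154, 622, 1498, 2902, 4954, 7774
Δ³: 468, 876, 1404, 2052, 2820
Δ⁴: 408, 528, 648, 768
Δ⁵: 120, 120, 120
Constant fifth difference = 120, so extend:
768 + 120 = 888;  2820 + 888 = 3708;  7774 + 3708 = 11482;  17836 + 11482 = 29318;  35898 + 29318 = 65216

65216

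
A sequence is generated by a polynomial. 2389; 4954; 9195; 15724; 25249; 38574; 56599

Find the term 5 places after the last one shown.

255444

D1: 2565  4241  6529  9525  13325  18025
D2: 1676  2288  2996  3800  4700
D3: 612  708  804  900
D4: 96  96  96
The fourth differences are constant (96).
900 + 96 = 996;  4700 + 996 = 5696;  18025 + 5696 = 23721;  56599 + 23721 = 80320
996 + 96 = 1092;  5696 + 1092 = 6788;  23721 + 6788 = 30509;  80320 + 30509 = 110829
1092 + 96 = 1188;  6788 + 1188 = 7976;  30509 + 7976 = 38485;  110829 + 38485 = 149314
1188 + 96 = 1284;  7976 + 1284 = 9260;  38485 + 9260 = 47745;  149314 + 47745 = 197059
1284 + 96 = 1380;  9260 + 1380 = 10640;  47745 + 10640 = 58385;  197059 + 58385 = 255444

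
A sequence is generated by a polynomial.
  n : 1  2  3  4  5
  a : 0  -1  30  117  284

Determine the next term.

555

D1: -1  31  87  167
D2: 32  56  80
D3: 24  24
Third differences constant at 24.
80 + 24 = 104;  167 + 104 = 271;  284 + 271 = 555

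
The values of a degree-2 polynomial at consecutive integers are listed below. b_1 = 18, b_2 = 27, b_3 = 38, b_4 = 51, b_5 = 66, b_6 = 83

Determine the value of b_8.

D1: 9  11  13  15  17
D2: 2  2  2  2
Constant second difference = 2, so extend:
17 + 2 = 19;  83 + 19 = 102
19 + 2 = 21;  102 + 21 = 123

123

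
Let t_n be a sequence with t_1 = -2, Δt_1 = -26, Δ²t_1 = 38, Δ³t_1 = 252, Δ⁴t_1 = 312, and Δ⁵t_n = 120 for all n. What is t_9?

43526

Build the table forward from the leading diagonal:
Fifth differences: 120  120  120  120  120  120  120  120  120
Fourth differences: 312  432  552  672  792  912  1032  1152  1272
Third differences: 252  564  996  1548  2220  3012  3924  4956  6108
Second differences: 38  290  854  1850  3398  5618  8630  12554  17510
First differences: -26  12  302  1156  3006  6404  12022  20652  33206
t: -2  -28  -16  286  1442  4448  10852  22874  43526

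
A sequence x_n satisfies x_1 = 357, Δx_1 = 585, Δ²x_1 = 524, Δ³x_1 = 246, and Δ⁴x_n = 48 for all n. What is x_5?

Build the table forward from the leading diagonal:
Δ⁴: 48  48  48  48  48
Δ³: 246  294  342  390  438
Δ²: 524  770  1064  1406  1796
Δ: 585  1109  1879  2943  4349
x: 357  942  2051  3930  6873

6873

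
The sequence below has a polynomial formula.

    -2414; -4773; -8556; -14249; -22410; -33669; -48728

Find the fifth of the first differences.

-11259

Δ: -2359, -3783, -5693, -8161, -11259, -15059
Δ²: -1424, -1910, -2468, -3098, -3800
Δ³: -486, -558, -630, -702
Δ⁴: -72, -72, -72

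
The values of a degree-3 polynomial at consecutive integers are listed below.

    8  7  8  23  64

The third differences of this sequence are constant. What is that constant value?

First differences: -1, 1, 15, 41
Second differences: 2, 14, 26
Third differences: 12, 12

12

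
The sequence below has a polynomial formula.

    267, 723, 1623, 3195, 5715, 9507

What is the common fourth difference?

First differences: 456, 900, 1572, 2520, 3792
Second differences: 444, 672, 948, 1272
Third differences: 228, 276, 324
Fourth differences: 48, 48

48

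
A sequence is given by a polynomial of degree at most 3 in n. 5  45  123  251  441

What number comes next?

D1: 40  78  128  190
D2: 38  50  62
D3: 12  12
Third differences constant at 12.
62 + 12 = 74;  190 + 74 = 264;  441 + 264 = 705

705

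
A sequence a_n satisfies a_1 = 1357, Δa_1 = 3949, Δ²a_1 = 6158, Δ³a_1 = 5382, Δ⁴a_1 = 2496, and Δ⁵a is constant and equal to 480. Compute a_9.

Build the table forward from the leading diagonal:
Δ⁵: 480, 480, 480, 480, 480, 480, 480, 480, 480
Δ⁴: 2496, 2976, 3456, 3936, 4416, 4896, 5376, 5856, 6336
Δ³: 5382, 7878, 10854, 14310, 18246, 22662, 27558, 32934, 38790
Δ²: 6158, 11540, 19418, 30272, 44582, 62828, 85490, 113048, 145982
Δ: 3949, 10107, 21647, 41065, 71337, 115919, 178747, 264237, 377285
a: 1357, 5306, 15413, 37060, 78125, 149462, 265381, 444128, 708365

708365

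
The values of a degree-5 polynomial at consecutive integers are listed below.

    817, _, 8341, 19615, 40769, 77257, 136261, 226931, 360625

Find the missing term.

2981

Using the last 7 terms:
Δ: 11274  21154  36488  59004  90670  133694
Δ²: 9880  15334  22516  31666  43024
Δ³: 5454  7182  9150  11358
Δ⁴: 1728  1968  2208
Δ⁵: 240  240
Constant fifth difference = 240.
Extend backward: 1728 − 240 = 1488;  5454 − 1488 = 3966;  9880 − 3966 = 5914;  11274 − 5914 = 5360;  8341 − 5360 = 2981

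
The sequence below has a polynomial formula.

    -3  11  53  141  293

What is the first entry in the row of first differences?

D1: 14, 42, 88, 152
D2: 28, 46, 64
D3: 18, 18

14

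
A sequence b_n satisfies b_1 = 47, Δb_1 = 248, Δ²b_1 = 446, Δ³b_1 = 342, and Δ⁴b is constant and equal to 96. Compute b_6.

Build the table forward from the leading diagonal:
D4: 96, 96, 96, 96, 96, 96
D3: 342, 438, 534, 630, 726, 822
D2: 446, 788, 1226, 1760, 2390, 3116
D1: 248, 694, 1482, 2708, 4468, 6858
b: 47, 295, 989, 2471, 5179, 9647

9647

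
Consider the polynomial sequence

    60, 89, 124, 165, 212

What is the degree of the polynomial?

2

29, 35, 41, 47
6, 6, 6
The second differences are constant, so the polynomial has degree 2.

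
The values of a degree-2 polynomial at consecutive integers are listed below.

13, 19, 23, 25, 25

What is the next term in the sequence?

23

6, 4, 2, 0
-2, -2, -2
Constant second difference = -2, so extend:
0 − 2 = -2;  25 − 2 = 23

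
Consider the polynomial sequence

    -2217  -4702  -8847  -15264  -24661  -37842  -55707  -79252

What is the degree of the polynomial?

-2485, -4145, -6417, -9397, -13181, -17865, -23545
-1660, -2272, -2980, -3784, -4684, -5680
-612, -708, -804, -900, -996
-96, -96, -96, -96
The fourth differences are constant, so the polynomial has degree 4.

4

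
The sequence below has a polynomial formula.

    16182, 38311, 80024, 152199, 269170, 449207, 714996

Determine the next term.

22129 , 41713 , 72175 , 116971 , 180037 , 265789
19584 , 30462 , 44796 , 63066 , 85752
10878 , 14334 , 18270 , 22686
3456 , 3936 , 4416
480 , 480
Constant fifth difference = 480, so extend:
4416 + 480 = 4896;  22686 + 4896 = 27582;  85752 + 27582 = 113334;  265789 + 113334 = 379123;  714996 + 379123 = 1094119

1094119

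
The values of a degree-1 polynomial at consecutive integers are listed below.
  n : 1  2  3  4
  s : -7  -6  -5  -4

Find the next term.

1, 1, 1
First differences constant at 1.
-4 + 1 = -3

-3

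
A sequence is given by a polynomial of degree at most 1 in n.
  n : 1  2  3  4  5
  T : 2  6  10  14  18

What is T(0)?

-2

Δ: 4  4  4  4
The first differences are constant at 4.
Work back: 2 − 4 = -2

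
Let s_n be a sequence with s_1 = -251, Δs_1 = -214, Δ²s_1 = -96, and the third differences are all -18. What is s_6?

Build the table forward from the leading diagonal:
D3: -18, -18, -18, -18, -18, -18
D2: -96, -114, -132, -150, -168, -186
D1: -214, -310, -424, -556, -706, -874
s: -251, -465, -775, -1199, -1755, -2461

-2461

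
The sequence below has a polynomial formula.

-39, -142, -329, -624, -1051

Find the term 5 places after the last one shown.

-6006

-103  -187  -295  -427
-84  -108  -132
-24  -24
The third differences are constant (-24).
-132 − 24 = -156;  -427 − 156 = -583;  -1051 − 583 = -1634
-156 − 24 = -180;  -583 − 180 = -763;  -1634 − 763 = -2397
-180 − 24 = -204;  -763 − 204 = -967;  -2397 − 967 = -3364
-204 − 24 = -228;  -967 − 228 = -1195;  -3364 − 1195 = -4559
-228 − 24 = -252;  -1195 − 252 = -1447;  -4559 − 1447 = -6006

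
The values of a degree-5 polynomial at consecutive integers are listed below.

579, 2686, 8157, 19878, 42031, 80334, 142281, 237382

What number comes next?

377403

First differences: 2107 , 5471 , 11721 , 22153 , 38303 , 61947 , 95101
Second differences: 3364 , 6250 , 10432 , 16150 , 23644 , 33154
Third differences: 2886 , 4182 , 5718 , 7494 , 9510
Fourth differences: 1296 , 1536 , 1776 , 2016
Fifth differences: 240 , 240 , 240
Fifth differences constant at 240.
2016 + 240 = 2256;  9510 + 2256 = 11766;  33154 + 11766 = 44920;  95101 + 44920 = 140021;  237382 + 140021 = 377403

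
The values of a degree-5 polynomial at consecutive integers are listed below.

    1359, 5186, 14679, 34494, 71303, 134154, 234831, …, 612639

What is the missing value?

Using the first 7 terms:
D1: 3827, 9493, 19815, 36809, 62851, 100677
D2: 5666, 10322, 16994, 26042, 37826
D3: 4656, 6672, 9048, 11784
D4: 2016, 2376, 2736
D5: 360, 360
Constant fifth difference = 360.
Extend forward: 2736 + 360 = 3096;  11784 + 3096 = 14880;  37826 + 14880 = 52706;  100677 + 52706 = 153383;  234831 + 153383 = 388214

388214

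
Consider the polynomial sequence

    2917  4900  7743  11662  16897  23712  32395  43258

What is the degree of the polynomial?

4

First differences: 1983, 2843, 3919, 5235, 6815, 8683, 10863
Second differences: 860, 1076, 1316, 1580, 1868, 2180
Third differences: 216, 240, 264, 288, 312
Fourth differences: 24, 24, 24, 24
The fourth differences are constant, so the polynomial has degree 4.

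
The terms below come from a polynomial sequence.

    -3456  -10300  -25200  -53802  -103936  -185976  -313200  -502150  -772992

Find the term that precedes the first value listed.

-846

First differences: -6844, -14900, -28602, -50134, -82040, -127224, -188950, -270842
Second differences: -8056, -13702, -21532, -31906, -45184, -61726, -81892
Third differences: -5646, -7830, -10374, -13278, -16542, -20166
Fourth differences: -2184, -2544, -2904, -3264, -3624
Fifth differences: -360, -360, -360, -360
The fifth differences are constant at -360.
Work back: -2184 + 360 = -1824;  -5646 + 1824 = -3822;  -8056 + 3822 = -4234;  -6844 + 4234 = -2610;  -3456 + 2610 = -846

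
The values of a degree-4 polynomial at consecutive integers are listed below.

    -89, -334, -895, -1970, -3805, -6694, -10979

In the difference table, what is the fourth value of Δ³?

-342

D1: -245, -561, -1075, -1835, -2889, -4285
D2: -316, -514, -760, -1054, -1396
D3: -198, -246, -294, -342
D4: -48, -48, -48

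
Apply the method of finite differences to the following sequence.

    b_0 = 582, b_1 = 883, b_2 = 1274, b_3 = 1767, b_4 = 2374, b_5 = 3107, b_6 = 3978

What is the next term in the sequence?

4999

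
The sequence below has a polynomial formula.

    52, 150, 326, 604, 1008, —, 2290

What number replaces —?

1562

Using the first 5 terms:
Δ: 98  176  278  404
Δ²: 78  102  126
Δ³: 24  24
Constant third difference = 24.
Extend forward: 126 + 24 = 150;  404 + 150 = 554;  1008 + 554 = 1562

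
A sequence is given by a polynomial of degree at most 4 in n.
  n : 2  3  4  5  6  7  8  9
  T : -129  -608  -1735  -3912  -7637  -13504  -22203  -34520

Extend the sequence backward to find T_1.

8

D1: -479  -1127  -2177  -3725  -5867  -8699  -12317
D2: -648  -1050  -1548  -2142  -2832  -3618
D3: -402  -498  -594  -690  -786
D4: -96  -96  -96  -96
The fourth differences are constant at -96.
Work back: -402 + 96 = -306;  -648 + 306 = -342;  -479 + 342 = -137;  -129 + 137 = 8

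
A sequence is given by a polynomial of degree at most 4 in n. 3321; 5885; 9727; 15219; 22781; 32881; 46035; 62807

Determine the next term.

83809

First differences: 2564  3842  5492  7562  10100  13154  16772
Second differences: 1278  1650  2070  2538  3054  3618
Third differences: 372  420  468  516  564
Fourth differences: 48  48  48  48
The fourth differences are constant (48).
564 + 48 = 612;  3618 + 612 = 4230;  16772 + 4230 = 21002;  62807 + 21002 = 83809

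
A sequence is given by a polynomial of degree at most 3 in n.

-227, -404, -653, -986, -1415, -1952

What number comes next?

-2609

-177, -249, -333, -429, -537
-72, -84, -96, -108
-12, -12, -12
Third differences constant at -12.
-108 − 12 = -120;  -537 − 120 = -657;  -1952 − 657 = -2609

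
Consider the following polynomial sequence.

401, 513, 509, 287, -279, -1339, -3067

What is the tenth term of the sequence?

-14359

First differences: 112  -4  -222  -566  -1060  -1728
Second differences: -116  -218  -344  -494  -668
Third differences: -102  -126  -150  -174
Fourth differences: -24  -24  -24
Constant fourth difference = -24, so extend:
-174 − 24 = -198;  -668 − 198 = -866;  -1728 − 866 = -2594;  -3067 − 2594 = -5661
-198 − 24 = -222;  -866 − 222 = -1088;  -2594 − 1088 = -3682;  -5661 − 3682 = -9343
-222 − 24 = -246;  -1088 − 246 = -1334;  -3682 − 1334 = -5016;  -9343 − 5016 = -14359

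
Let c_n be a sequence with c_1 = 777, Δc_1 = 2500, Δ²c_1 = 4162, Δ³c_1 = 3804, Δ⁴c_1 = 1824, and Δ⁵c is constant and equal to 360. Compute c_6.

Build the table forward from the leading diagonal:
D5: 360  360  360  360  360  360
D4: 1824  2184  2544  2904  3264  3624
D3: 3804  5628  7812  10356  13260  16524
D2: 4162  7966  13594  21406  31762  45022
D1: 2500  6662  14628  28222  49628  81390
c: 777  3277  9939  24567  52789  102417

102417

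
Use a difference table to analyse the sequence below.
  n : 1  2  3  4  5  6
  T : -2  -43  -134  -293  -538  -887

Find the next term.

-1358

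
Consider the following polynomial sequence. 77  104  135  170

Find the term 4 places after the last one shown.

27  31  35
4  4
Constant second difference = 4, so extend:
35 + 4 = 39;  170 + 39 = 209
39 + 4 = 43;  209 + 43 = 252
43 + 4 = 47;  252 + 47 = 299
47 + 4 = 51;  299 + 51 = 350

350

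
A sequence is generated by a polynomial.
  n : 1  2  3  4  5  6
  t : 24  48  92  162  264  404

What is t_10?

First differences: 24  44  70  102  140
Second differences: 20  26  32  38
Third differences: 6  6  6
Constant third difference = 6, so extend:
38 + 6 = 44;  140 + 44 = 184;  404 + 184 = 588
44 + 6 = 50;  184 + 50 = 234;  588 + 234 = 822
50 + 6 = 56;  234 + 56 = 290;  822 + 290 = 1112
56 + 6 = 62;  290 + 62 = 352;  1112 + 352 = 1464

1464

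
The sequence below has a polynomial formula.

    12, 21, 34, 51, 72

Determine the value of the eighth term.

9  13  17  21
4  4  4
The second differences are constant (4).
21 + 4 = 25;  72 + 25 = 97
25 + 4 = 29;  97 + 29 = 126
29 + 4 = 33;  126 + 33 = 159

159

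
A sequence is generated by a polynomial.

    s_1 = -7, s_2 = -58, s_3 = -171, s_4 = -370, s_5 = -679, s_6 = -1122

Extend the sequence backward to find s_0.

First differences: -51, -113, -199, -309, -443
Second differences: -62, -86, -110, -134
Third differences: -24, -24, -24
The third differences are constant at -24.
Work back: -62 + 24 = -38;  -51 + 38 = -13;  -7 + 13 = 6

6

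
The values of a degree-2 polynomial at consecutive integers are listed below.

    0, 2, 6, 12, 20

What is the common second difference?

2

D1: 2, 4, 6, 8
D2: 2, 2, 2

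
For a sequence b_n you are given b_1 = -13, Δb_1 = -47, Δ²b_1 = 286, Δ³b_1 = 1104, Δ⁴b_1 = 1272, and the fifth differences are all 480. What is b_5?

Build the table forward from the leading diagonal:
Fifth differences: 480  480  480  480  480
Fourth differences: 1272  1752  2232  2712  3192
Third differences: 1104  2376  4128  6360  9072
Second differences: 286  1390  3766  7894  14254
First differences: -47  239  1629  5395  13289
b: -13  -60  179  1808  7203

7203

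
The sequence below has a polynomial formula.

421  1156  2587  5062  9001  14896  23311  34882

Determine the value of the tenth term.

70396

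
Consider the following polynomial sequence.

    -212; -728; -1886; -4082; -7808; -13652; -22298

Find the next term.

-34526

D1: -516, -1158, -2196, -3726, -5844, -8646
D2: -642, -1038, -1530, -2118, -2802
D3: -396, -492, -588, -684
D4: -96, -96, -96
The fourth differences are constant (-96).
-684 − 96 = -780;  -2802 − 780 = -3582;  -8646 − 3582 = -12228;  -22298 − 12228 = -34526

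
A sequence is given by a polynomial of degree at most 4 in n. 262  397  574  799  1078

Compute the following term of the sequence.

Δ: 135 , 177 , 225 , 279
Δ²: 42 , 48 , 54
Δ³: 6 , 6
The third differences are constant (6).
54 + 6 = 60;  279 + 60 = 339;  1078 + 339 = 1417

1417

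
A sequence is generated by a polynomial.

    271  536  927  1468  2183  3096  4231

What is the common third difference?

First differences: 265, 391, 541, 715, 913, 1135
Second differences: 126, 150, 174, 198, 222
Third differences: 24, 24, 24, 24

24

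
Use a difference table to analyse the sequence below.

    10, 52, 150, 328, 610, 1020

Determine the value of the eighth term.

2320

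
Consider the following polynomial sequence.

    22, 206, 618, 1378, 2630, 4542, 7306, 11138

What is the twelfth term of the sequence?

First differences: 184, 412, 760, 1252, 1912, 2764, 3832
Second differences: 228, 348, 492, 660, 852, 1068
Third differences: 120, 144, 168, 192, 216
Fourth differences: 24, 24, 24, 24
The fourth differences are constant (24).
216 + 24 = 240;  1068 + 240 = 1308;  3832 + 1308 = 5140;  11138 + 5140 = 16278
240 + 24 = 264;  1308 + 264 = 1572;  5140 + 1572 = 6712;  16278 + 6712 = 22990
264 + 24 = 288;  1572 + 288 = 1860;  6712 + 1860 = 8572;  22990 + 8572 = 31562
288 + 24 = 312;  1860 + 312 = 2172;  8572 + 2172 = 10744;  31562 + 10744 = 42306

42306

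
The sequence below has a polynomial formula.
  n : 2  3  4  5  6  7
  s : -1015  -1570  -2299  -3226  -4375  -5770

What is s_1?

-555, -729, -927, -1149, -1395
-174, -198, -222, -246
-24, -24, -24
The third differences are constant at -24.
Work back: -174 + 24 = -150;  -555 + 150 = -405;  -1015 + 405 = -610

-610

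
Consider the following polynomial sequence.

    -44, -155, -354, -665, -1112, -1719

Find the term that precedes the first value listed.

First differences: -111  -199  -311  -447  -607
Second differences: -88  -112  -136  -160
Third differences: -24  -24  -24
The third differences are constant at -24.
Work back: -88 + 24 = -64;  -111 + 64 = -47;  -44 + 47 = 3

3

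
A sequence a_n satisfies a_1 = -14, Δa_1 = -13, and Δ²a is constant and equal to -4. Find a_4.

-65

Build the table forward from the leading diagonal:
D2: -4, -4, -4, -4
D1: -13, -17, -21, -25
a: -14, -27, -44, -65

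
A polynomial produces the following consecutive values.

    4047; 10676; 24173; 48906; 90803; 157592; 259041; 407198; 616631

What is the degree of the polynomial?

5

Δ: 6629, 13497, 24733, 41897, 66789, 101449, 148157, 209433
Δ²: 6868, 11236, 17164, 24892, 34660, 46708, 61276
Δ³: 4368, 5928, 7728, 9768, 12048, 14568
Δ⁴: 1560, 1800, 2040, 2280, 2520
Δ⁵: 240, 240, 240, 240
The fifth differences are constant, so the polynomial has degree 5.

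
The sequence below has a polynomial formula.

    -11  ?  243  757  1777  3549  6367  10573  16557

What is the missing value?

37

Using the last 7 terms:
First differences: 514, 1020, 1772, 2818, 4206, 5984
Second differences: 506, 752, 1046, 1388, 1778
Third differences: 246, 294, 342, 390
Fourth differences: 48, 48, 48
Constant fourth difference = 48.
Extend backward: 246 − 48 = 198;  506 − 198 = 308;  514 − 308 = 206;  243 − 206 = 37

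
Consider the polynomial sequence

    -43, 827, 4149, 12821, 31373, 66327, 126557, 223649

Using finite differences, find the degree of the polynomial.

5

D1: 870, 3322, 8672, 18552, 34954, 60230, 97092
D2: 2452, 5350, 9880, 16402, 25276, 36862
D3: 2898, 4530, 6522, 8874, 11586
D4: 1632, 1992, 2352, 2712
D5: 360, 360, 360
The fifth differences are constant, so the polynomial has degree 5.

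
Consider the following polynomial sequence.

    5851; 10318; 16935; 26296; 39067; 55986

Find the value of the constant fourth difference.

72

First differences: 4467, 6617, 9361, 12771, 16919
Second differences: 2150, 2744, 3410, 4148
Third differences: 594, 666, 738
Fourth differences: 72, 72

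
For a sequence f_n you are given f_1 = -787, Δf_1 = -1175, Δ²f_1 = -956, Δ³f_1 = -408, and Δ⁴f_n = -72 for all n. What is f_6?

-20662

Build the table forward from the leading diagonal:
Δ⁴: -72  -72  -72  -72  -72  -72
Δ³: -408  -480  -552  -624  -696  -768
Δ²: -956  -1364  -1844  -2396  -3020  -3716
Δ: -1175  -2131  -3495  -5339  -7735  -10755
f: -787  -1962  -4093  -7588  -12927  -20662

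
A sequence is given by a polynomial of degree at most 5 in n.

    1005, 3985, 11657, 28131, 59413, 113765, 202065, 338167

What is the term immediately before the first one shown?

143

D1: 2980  7672  16474  31282  54352  88300  136102
D2: 4692  8802  14808  23070  33948  47802
D3: 4110  6006  8262  10878  13854
D4: 1896  2256  2616  2976
D5: 360  360  360
The fifth differences are constant at 360.
Work back: 1896 − 360 = 1536;  4110 − 1536 = 2574;  4692 − 2574 = 2118;  2980 − 2118 = 862;  1005 − 862 = 143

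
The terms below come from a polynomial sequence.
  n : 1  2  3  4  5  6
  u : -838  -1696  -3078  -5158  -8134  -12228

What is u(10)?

D1: -858, -1382, -2080, -2976, -4094
D2: -524, -698, -896, -1118
D3: -174, -198, -222
D4: -24, -24
The fourth differences are constant (-24).
-222 − 24 = -246;  -1118 − 246 = -1364;  -4094 − 1364 = -5458;  -12228 − 5458 = -17686
-246 − 24 = -270;  -1364 − 270 = -1634;  -5458 − 1634 = -7092;  -17686 − 7092 = -24778
-270 − 24 = -294;  -1634 − 294 = -1928;  -7092 − 1928 = -9020;  -24778 − 9020 = -33798
-294 − 24 = -318;  -1928 − 318 = -2246;  -9020 − 2246 = -11266;  -33798 − 11266 = -45064

-45064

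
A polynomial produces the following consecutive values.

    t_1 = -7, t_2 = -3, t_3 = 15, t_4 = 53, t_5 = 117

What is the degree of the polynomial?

First differences: 4, 18, 38, 64
Second differences: 14, 20, 26
Third differences: 6, 6
The third differences are constant, so the polynomial has degree 3.

3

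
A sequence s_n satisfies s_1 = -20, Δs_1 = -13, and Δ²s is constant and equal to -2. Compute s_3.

-48

Build the table forward from the leading diagonal:
Δ²: -2, -2, -2
Δ: -13, -15, -17
s: -20, -33, -48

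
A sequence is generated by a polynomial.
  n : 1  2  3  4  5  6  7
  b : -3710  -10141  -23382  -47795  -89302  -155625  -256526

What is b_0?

-1047

Δ: -6431  -13241  -24413  -41507  -66323  -100901
Δ²: -6810  -11172  -17094  -24816  -34578
Δ³: -4362  -5922  -7722  -9762
Δ⁴: -1560  -1800  -2040
Δ⁵: -240  -240
The fifth differences are constant at -240.
Work back: -1560 + 240 = -1320;  -4362 + 1320 = -3042;  -6810 + 3042 = -3768;  -6431 + 3768 = -2663;  -3710 + 2663 = -1047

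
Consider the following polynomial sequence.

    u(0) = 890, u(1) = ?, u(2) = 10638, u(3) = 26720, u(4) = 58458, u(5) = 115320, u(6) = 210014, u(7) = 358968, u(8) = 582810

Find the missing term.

Using the last 7 terms:
16082, 31738, 56862, 94694, 148954, 223842
15656, 25124, 37832, 54260, 74888
9468, 12708, 16428, 20628
3240, 3720, 4200
480, 480
Constant fifth difference = 480.
Extend backward: 3240 − 480 = 2760;  9468 − 2760 = 6708;  15656 − 6708 = 8948;  16082 − 8948 = 7134;  10638 − 7134 = 3504

3504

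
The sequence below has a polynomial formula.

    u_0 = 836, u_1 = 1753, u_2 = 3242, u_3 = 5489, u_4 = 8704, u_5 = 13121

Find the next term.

18998

Δ: 917, 1489, 2247, 3215, 4417
Δ²: 572, 758, 968, 1202
Δ³: 186, 210, 234
Δ⁴: 24, 24
Fourth differences constant at 24.
234 + 24 = 258;  1202 + 258 = 1460;  4417 + 1460 = 5877;  13121 + 5877 = 18998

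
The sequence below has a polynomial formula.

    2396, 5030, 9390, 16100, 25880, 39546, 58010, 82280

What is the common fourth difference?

Δ: 2634, 4360, 6710, 9780, 13666, 18464, 24270
Δ²: 1726, 2350, 3070, 3886, 4798, 5806
Δ³: 624, 720, 816, 912, 1008
Δ⁴: 96, 96, 96, 96

96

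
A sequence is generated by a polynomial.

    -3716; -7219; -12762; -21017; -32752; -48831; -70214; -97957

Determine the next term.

-133212

D1: -3503  -5543  -8255  -11735  -16079  -21383  -27743
D2: -2040  -2712  -3480  -4344  -5304  -6360
D3: -672  -768  -864  -960  -1056
D4: -96  -96  -96  -96
Constant fourth difference = -96, so extend:
-1056 − 96 = -1152;  -6360 − 1152 = -7512;  -27743 − 7512 = -35255;  -97957 − 35255 = -133212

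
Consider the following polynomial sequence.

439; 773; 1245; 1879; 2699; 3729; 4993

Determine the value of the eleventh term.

12869

First differences: 334 , 472 , 634 , 820 , 1030 , 1264
Second differences: 138 , 162 , 186 , 210 , 234
Third differences: 24 , 24 , 24 , 24
The third differences are constant (24).
234 + 24 = 258;  1264 + 258 = 1522;  4993 + 1522 = 6515
258 + 24 = 282;  1522 + 282 = 1804;  6515 + 1804 = 8319
282 + 24 = 306;  1804 + 306 = 2110;  8319 + 2110 = 10429
306 + 24 = 330;  2110 + 330 = 2440;  10429 + 2440 = 12869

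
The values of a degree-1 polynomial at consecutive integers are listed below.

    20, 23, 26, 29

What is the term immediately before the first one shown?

3, 3, 3
The first differences are constant at 3.
Work back: 20 − 3 = 17

17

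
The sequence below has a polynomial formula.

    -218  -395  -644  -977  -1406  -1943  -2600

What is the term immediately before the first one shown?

-177, -249, -333, -429, -537, -657
-72, -84, -96, -108, -120
-12, -12, -12, -12
The third differences are constant at -12.
Work back: -72 + 12 = -60;  -177 + 60 = -117;  -218 + 117 = -101

-101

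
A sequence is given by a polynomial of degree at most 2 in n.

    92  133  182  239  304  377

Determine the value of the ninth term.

First differences: 41  49  57  65  73
Second differences: 8  8  8  8
The second differences are constant (8).
73 + 8 = 81;  377 + 81 = 458
81 + 8 = 89;  458 + 89 = 547
89 + 8 = 97;  547 + 97 = 644

644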